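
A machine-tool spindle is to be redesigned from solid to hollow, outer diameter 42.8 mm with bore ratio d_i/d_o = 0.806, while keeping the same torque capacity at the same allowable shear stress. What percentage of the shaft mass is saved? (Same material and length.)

Equal τ_max and T ⇒ the solid shaft needs d_s³ = d_o³(1−k⁴), so d_s = 42.8·(1−0.806⁴)^(1/3) = 35.65 mm.
Area ratio A_h/A_s = d_o²(1−k²)/d_s² = (1−k²)/(1−k⁴)^(2/3) = 0.5049.
Mass saving = 1 − 0.5049 = 49.5 %.

49.5 %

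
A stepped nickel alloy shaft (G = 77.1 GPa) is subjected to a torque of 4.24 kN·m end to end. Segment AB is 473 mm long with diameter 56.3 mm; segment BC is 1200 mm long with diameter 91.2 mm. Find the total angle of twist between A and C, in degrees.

2.07°

J_AB = π(0.0563)⁴/32 = 9.86×10^-7 m⁴; J_BC = π(0.0912)⁴/32 = 6.79×10^-6 m⁴.
θ = (T/G)·Σ L_i/J_i = (4240/77.1×10⁹)·(0.473/9.86×10^-7 + 1.20/6.79×10^-6) = 0.03609 rad.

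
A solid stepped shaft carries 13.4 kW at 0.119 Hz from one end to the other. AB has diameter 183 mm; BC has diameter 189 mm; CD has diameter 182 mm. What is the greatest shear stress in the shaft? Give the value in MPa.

ω = 2π·0.119 = 0.7477 rad/s, so T = P/ω = 13.4×10³ / 0.7477 = 17920 N·m.
Under the same torque, τ_max = 16T/(πd³) is largest where d is smallest — segment CD (d = 182 mm).
τ_max = 16·17920/(π·(0.182)³) = 1.514×10^7 Pa.

15.1 MPa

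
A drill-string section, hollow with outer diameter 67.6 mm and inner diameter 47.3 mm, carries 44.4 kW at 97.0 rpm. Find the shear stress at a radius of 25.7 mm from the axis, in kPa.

ω = 2π·97.0/60 = 10.16 rad/s, so T = P/ω = 44.4×10³ / 10.16 = 4371 N·m.
J = π(d_o⁴ − d_i⁴)/32 = π(0.0676⁴ − 0.0473⁴)/32 = 1.559×10^-6 m⁴.
Shear stress varies linearly with radius: τ = T·r/J = 4371 × 0.0257 / 1.559×10^-6 = 7.207×10^7 Pa.

72100 kPa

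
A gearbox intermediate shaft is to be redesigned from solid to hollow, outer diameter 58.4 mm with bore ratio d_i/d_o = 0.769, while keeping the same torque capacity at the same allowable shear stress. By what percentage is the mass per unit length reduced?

45.6 %

Equal τ_max and T ⇒ the solid shaft needs d_s³ = d_o³(1−k⁴), so d_s = 58.4·(1−0.769⁴)^(1/3) = 50.60 mm.
Area ratio A_h/A_s = d_o²(1−k²)/d_s² = (1−k²)/(1−k⁴)^(2/3) = 0.5444.
Mass saving = 1 − 0.5444 = 45.6 %.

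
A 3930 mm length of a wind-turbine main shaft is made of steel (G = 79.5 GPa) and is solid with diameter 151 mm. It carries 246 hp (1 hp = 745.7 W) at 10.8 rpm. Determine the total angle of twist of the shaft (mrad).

ω = 2π·10.8/60 = 1.131 rad/s, so T = P/ω = 246×745.7 / 1.131 = 162200 N·m.
J = πd⁴/32 = π(0.151)⁴/32 = 5.104×10^-5 m⁴.
θ = T·L/(G·J) = 162200 × 3.93 / (79.5×10⁹ × 5.104×10^-5) = 0.1571 rad.

157 mrad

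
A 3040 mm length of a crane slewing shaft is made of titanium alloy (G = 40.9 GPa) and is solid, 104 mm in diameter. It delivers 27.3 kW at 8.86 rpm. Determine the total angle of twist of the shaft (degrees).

ω = 2π·8.86/60 = 0.9278 rad/s, so T = P/ω = 27.3×10³ / 0.9278 = 29420 N·m.
J = πd⁴/32 = π(0.104)⁴/32 = 1.149×10^-5 m⁴.
θ = T·L/(G·J) = 29420 × 3.04 / (40.9×10⁹ × 1.149×10^-5) = 0.1904 rad.

10.9°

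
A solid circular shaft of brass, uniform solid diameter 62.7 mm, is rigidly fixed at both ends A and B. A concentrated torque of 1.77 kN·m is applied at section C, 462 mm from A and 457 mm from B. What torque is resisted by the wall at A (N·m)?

With uniform GJ and both ends fixed, compatibility θ_AC = θ_CB gives T_A·a = T_B·b, together with T_A + T_B = T₀.
T_A = T₀·b/(a+b) = 1770·457/919.0 = 880.2 N·m; T_B = 889.8 N·m.

880 N·m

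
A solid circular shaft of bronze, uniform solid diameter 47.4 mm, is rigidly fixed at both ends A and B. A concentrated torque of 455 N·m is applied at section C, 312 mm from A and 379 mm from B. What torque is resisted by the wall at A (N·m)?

250 N·m

With uniform GJ and both ends fixed, compatibility θ_AC = θ_CB gives T_A·a = T_B·b, together with T_A + T_B = T₀.
T_A = T₀·b/(a+b) = 455.0·379/691.0 = 249.6 N·m; T_B = 205.4 N·m.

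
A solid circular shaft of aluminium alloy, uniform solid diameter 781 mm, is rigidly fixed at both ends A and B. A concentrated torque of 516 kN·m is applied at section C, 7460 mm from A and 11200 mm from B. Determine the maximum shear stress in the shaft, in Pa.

3.31e6 Pa

With uniform GJ and both ends fixed, compatibility θ_AC = θ_CB gives T_A·a = T_B·b, together with T_A + T_B = T₀.
T_A = T₀·b/(a+b) = 516000·11200/18660 = 309700 N·m; T_B = 206300 N·m.
τ in each portion: τ_AC = 3.31×10^6 Pa, τ_CB = 2.21×10^6 Pa; maximum is in AC.
τ_max = T_AC·r/J = 309700·0.391/0.0365 = 3.311×10^6 Pa.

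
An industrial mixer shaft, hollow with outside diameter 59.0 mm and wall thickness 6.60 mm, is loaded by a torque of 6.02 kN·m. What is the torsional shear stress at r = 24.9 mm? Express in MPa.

J = π(d_o⁴ − d_i⁴)/32 = π(0.0590⁴ − 0.0458⁴)/32 = 7.576×10^-7 m⁴.
Shear stress varies linearly with radius: τ = T·r/J = 6020 × 0.0249 / 7.576×10^-7 = 1.978×10^8 Pa.

198 MPa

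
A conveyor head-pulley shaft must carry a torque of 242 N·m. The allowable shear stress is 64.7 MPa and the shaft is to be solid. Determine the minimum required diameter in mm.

For a solid shaft τ_max = 16T/(πd³), so d = (16T/(π τ_allow))^(1/3) = (16·242.0/(π·6.47×10^7))^(1/3) = 0.02671 m.

26.7 mm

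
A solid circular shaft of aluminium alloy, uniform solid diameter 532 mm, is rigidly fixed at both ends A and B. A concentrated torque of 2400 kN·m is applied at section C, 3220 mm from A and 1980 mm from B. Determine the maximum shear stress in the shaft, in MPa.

50.3 MPa

With uniform GJ and both ends fixed, compatibility θ_AC = θ_CB gives T_A·a = T_B·b, together with T_A + T_B = T₀.
T_A = T₀·b/(a+b) = 2.400e6·1980/5200 = 913800 N·m; T_B = 1.486e6 N·m.
τ in each portion: τ_AC = 3.09×10^7 Pa, τ_CB = 5.03×10^7 Pa; maximum is in CB.
τ_max = T_CB·r/J = 1.486e6·0.266/7.86×10^-3 = 5.027×10^7 Pa.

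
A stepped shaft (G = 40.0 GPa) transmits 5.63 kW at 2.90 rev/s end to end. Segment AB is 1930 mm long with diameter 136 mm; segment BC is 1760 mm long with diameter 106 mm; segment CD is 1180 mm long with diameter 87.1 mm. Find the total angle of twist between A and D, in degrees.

ω = 2π·2.90 = 18.22 rad/s, so T = P/ω = 5.63×10³ / 18.22 = 309.0 N·m.
J_AB = π(0.136)⁴/32 = 3.36×10^-5 m⁴; J_BC = π(0.106)⁴/32 = 1.24×10^-5 m⁴; J_CD = π(0.0871)⁴/32 = 5.65×10^-6 m⁴.
θ = (T/G)·Σ L_i/J_i = (309.0/40.0×10⁹)·(1.93/3.36×10^-5 + 1.76/1.24×10^-5 + 1.18/5.65×10^-6) = 3.154×10^-3 rad.

0.181°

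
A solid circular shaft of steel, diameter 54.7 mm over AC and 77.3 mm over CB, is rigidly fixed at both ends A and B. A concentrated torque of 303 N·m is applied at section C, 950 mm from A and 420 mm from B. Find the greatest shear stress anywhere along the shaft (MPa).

3.01 MPa

Compatibility: T_A·a/J_AC = T_B·b/J_CB with T_A + T_B = T₀.
J_AC = 8.79×10^-7 m⁴, J_CB = 3.51×10^-6 m⁴, so T_A = T₀·(J_AC/a)/((J_AC/a)+(J_CB/b)) = 30.24 N·m, T_B = 272.8 N·m.
τ in each portion: τ_AC = 9.41×10^5 Pa, τ_CB = 3.01×10^6 Pa; maximum is in CB.
τ_max = T_CB·r/J = 272.8·0.0386/3.51×10^-6 = 3.008×10^6 Pa.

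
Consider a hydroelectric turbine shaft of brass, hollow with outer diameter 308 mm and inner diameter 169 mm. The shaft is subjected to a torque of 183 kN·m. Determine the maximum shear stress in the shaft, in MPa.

J = π(d_o⁴ − d_i⁴)/32 = π(0.308⁴ − 0.169⁴)/32 = 8.034×10^-4 m⁴.
τ_max = T·r/J = 183000 × 0.154 / 8.034×10^-4 = 3.508×10^7 Pa.

35.1 MPa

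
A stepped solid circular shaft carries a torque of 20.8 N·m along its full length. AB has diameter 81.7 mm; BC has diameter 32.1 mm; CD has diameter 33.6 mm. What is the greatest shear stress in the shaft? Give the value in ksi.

Under the same torque, τ_max = 16T/(πd³) is largest where d is smallest — segment BC (d = 32.1 mm).
τ_max = 16·20.80/(π·(0.0321)³) = 3.203×10^6 Pa.

0.465 ksi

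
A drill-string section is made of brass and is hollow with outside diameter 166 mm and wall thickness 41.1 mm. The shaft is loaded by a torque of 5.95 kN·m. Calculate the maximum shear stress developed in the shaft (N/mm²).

7.08 N/mm²

J = π(d_o⁴ − d_i⁴)/32 = π(0.166⁴ − 0.0838⁴)/32 = 6.971×10^-5 m⁴.
τ_max = T·r/J = 5950 × 0.0830 / 6.971×10^-5 = 7.085×10^6 Pa.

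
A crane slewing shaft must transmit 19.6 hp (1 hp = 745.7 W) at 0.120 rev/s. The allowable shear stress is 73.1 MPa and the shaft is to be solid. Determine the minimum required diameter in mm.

ω = 2π·0.120 = 0.7540 rad/s, so T = P/ω = 19.6×745.7 / 0.7540 = 19380 N·m.
For a solid shaft τ_max = 16T/(πd³), so d = (16T/(π τ_allow))^(1/3) = (16·19380/(π·7.31×10^7))^(1/3) = 0.1105 m.

111 mm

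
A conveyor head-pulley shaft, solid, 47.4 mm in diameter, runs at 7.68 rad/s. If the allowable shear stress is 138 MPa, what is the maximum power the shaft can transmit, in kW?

22.2 kW

J = πd⁴/32 = π(0.0474)⁴/32 = 4.956×10^-7 m⁴.
T_max = τ_allow·J/r = 1.38×10^8 × 4.956×10^-7 / 0.0237 = 2886 N·m.
ω = 7.68 rad/s, so P_max = T_max·ω = 2.216×10^4 W.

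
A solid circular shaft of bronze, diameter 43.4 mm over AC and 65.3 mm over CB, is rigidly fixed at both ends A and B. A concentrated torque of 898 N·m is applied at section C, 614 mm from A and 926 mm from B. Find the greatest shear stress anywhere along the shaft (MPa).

12.7 MPa

Compatibility: T_A·a/J_AC = T_B·b/J_CB with T_A + T_B = T₀.
J_AC = 3.48×10^-7 m⁴, J_CB = 1.79×10^-6 m⁴, so T_A = T₀·(J_AC/a)/((J_AC/a)+(J_CB/b)) = 204.2 N·m, T_B = 693.8 N·m.
τ in each portion: τ_AC = 1.27×10^7 Pa, τ_CB = 1.27×10^7 Pa; maximum is in AC.
τ_max = T_AC·r/J = 204.2·0.0217/3.48×10^-7 = 1.272×10^7 Pa.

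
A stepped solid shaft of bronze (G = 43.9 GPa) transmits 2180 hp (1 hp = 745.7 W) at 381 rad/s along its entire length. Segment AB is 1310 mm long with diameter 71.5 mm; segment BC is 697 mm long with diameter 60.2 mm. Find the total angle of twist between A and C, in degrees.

ω = 381 rad/s, so T = P/ω = 2180×745.7 / 381.0 = 4267 N·m.
J_AB = π(0.0715)⁴/32 = 2.57×10^-6 m⁴; J_BC = π(0.0602)⁴/32 = 1.29×10^-6 m⁴.
θ = (T/G)·Σ L_i/J_i = (4267/43.9×10⁹)·(1.31/2.57×10^-6 + 0.697/1.29×10^-6) = 0.1022 rad.

5.85°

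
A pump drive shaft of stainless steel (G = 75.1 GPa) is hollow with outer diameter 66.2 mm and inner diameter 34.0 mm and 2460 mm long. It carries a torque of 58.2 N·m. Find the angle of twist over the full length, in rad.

0.00109 rad

J = π(d_o⁴ − d_i⁴)/32 = π(0.0662⁴ − 0.0340⁴)/32 = 1.754×10^-6 m⁴.
θ = T·L/(G·J) = 58.20 × 2.46 / (75.1×10⁹ × 1.754×10^-6) = 1.087×10^-3 rad.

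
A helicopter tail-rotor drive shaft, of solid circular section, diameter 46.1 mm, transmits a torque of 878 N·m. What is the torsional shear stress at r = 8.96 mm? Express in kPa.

17700 kPa

J = πd⁴/32 = π(0.0461)⁴/32 = 4.434×10^-7 m⁴.
Shear stress varies linearly with radius: τ = T·r/J = 878.0 × 0.00896 / 4.434×10^-7 = 1.774×10^7 Pa.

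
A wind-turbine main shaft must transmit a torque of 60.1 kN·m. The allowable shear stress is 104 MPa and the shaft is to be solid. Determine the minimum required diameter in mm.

143 mm

For a solid shaft τ_max = 16T/(πd³), so d = (16T/(π τ_allow))^(1/3) = (16·60100/(π·1.04×10^8))^(1/3) = 0.1433 m.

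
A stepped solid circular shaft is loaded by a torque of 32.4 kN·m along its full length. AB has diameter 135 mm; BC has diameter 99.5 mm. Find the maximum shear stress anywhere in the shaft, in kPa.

Under the same torque, τ_max = 16T/(πd³) is largest where d is smallest — segment BC (d = 99.5 mm).
τ_max = 16·32400/(π·(0.0995)³) = 1.675×10^8 Pa.

168000 kPa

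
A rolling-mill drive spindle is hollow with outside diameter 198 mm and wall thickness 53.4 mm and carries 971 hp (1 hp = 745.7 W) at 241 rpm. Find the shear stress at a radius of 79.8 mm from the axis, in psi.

2300 psi

ω = 2π·241/60 = 25.24 rad/s, so T = P/ω = 971×745.7 / 25.24 = 28690 N·m.
J = π(d_o⁴ − d_i⁴)/32 = π(0.198⁴ − 0.0912⁴)/32 = 1.441×10^-4 m⁴.
Shear stress varies linearly with radius: τ = T·r/J = 28690 × 0.0798 / 1.441×10^-4 = 1.589×10^7 Pa.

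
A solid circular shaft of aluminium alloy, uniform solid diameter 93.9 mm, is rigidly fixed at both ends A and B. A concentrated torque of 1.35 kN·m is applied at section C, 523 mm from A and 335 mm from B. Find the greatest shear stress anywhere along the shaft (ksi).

0.734 ksi

With uniform GJ and both ends fixed, compatibility θ_AC = θ_CB gives T_A·a = T_B·b, together with T_A + T_B = T₀.
T_A = T₀·b/(a+b) = 1350·335/858.0 = 527.1 N·m; T_B = 822.9 N·m.
τ in each portion: τ_AC = 3.24×10^6 Pa, τ_CB = 5.06×10^6 Pa; maximum is in CB.
τ_max = T_CB·r/J = 822.9·0.0470/7.63×10^-6 = 5.062×10^6 Pa.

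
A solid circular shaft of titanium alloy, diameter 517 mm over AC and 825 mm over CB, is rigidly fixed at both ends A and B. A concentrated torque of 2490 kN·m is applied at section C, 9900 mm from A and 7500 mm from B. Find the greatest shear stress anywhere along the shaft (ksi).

2.93 ksi

Compatibility: T_A·a/J_AC = T_B·b/J_CB with T_A + T_B = T₀.
J_AC = 7.01×10^-3 m⁴, J_CB = 0.0455 m⁴, so T_A = T₀·(J_AC/a)/((J_AC/a)+(J_CB/b)) = 260500 N·m, T_B = 2.230e6 N·m.
τ in each portion: τ_AC = 9.60×10^6 Pa, τ_CB = 2.02×10^7 Pa; maximum is in CB.
τ_max = T_CB·r/J = 2.230e6·0.412/0.0455 = 2.022×10^7 Pa.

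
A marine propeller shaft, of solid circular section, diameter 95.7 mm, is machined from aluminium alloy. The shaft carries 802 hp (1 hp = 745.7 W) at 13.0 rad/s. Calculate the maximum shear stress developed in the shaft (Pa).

2.67e8 Pa

ω = 13.0 rad/s, so T = P/ω = 802×745.7 / 13.00 = 46000 N·m.
J = πd⁴/32 = π(0.0957)⁴/32 = 8.235×10^-6 m⁴.
τ_max = T·r/J = 46000 × 0.0479 / 8.235×10^-6 = 2.673×10^8 Pa.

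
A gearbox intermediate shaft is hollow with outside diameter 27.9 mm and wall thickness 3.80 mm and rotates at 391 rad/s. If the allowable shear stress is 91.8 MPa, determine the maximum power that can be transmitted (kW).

110 kW

J = π(d_o⁴ − d_i⁴)/32 = π(0.0279⁴ − 0.0203⁴)/32 = 4.281×10^-8 m⁴.
T_max = τ_allow·J/r = 9.18×10^7 × 4.281×10^-8 / 0.0139 = 281.7 N·m.
ω = 391 rad/s, so P_max = T_max·ω = 1.102×10^5 W.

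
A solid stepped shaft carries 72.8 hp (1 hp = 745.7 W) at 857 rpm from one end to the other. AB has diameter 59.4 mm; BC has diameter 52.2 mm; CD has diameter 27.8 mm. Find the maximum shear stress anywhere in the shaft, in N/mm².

ω = 2π·857/60 = 89.74 rad/s, so T = P/ω = 72.8×745.7 / 89.74 = 604.9 N·m.
Under the same torque, τ_max = 16T/(πd³) is largest where d is smallest — segment CD (d = 27.8 mm).
τ_max = 16·604.9/(π·(0.0278)³) = 1.434×10^8 Pa.

143 N/mm²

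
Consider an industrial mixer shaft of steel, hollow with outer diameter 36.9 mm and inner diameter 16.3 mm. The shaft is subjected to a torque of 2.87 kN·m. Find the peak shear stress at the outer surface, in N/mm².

302 N/mm²

J = π(d_o⁴ − d_i⁴)/32 = π(0.0369⁴ − 0.0163⁴)/32 = 1.751×10^-7 m⁴.
τ_max = T·r/J = 2870 × 0.0184 / 1.751×10^-7 = 3.024×10^8 Pa.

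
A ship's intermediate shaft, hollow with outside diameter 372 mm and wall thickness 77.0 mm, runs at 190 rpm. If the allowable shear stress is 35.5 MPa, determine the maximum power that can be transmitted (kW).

6300 kW

J = π(d_o⁴ − d_i⁴)/32 = π(0.372⁴ − 0.218⁴)/32 = 1.658×10^-3 m⁴.
T_max = τ_allow·J/r = 3.55×10^7 × 1.658×10^-3 / 0.186 = 316500 N·m.
ω = 2π·190/60 = 19.90 rad/s, so P_max = T_max·ω = 6.298×10^6 W.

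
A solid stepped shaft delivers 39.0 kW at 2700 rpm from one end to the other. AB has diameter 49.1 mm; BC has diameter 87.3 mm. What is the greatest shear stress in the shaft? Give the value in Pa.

5.93e6 Pa

ω = 2π·2700/60 = 282.7 rad/s, so T = P/ω = 39.0×10³ / 282.7 = 137.9 N·m.
Under the same torque, τ_max = 16T/(πd³) is largest where d is smallest — segment AB (d = 49.1 mm).
τ_max = 16·137.9/(π·(0.0491)³) = 5.935×10^6 Pa.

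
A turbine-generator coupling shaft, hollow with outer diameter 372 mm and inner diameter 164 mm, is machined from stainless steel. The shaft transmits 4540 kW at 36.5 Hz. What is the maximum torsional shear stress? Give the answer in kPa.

ω = 2π·36.5 = 229.3 rad/s, so T = P/ω = 4540×10³ / 229.3 = 19800 N·m.
J = π(d_o⁴ − d_i⁴)/32 = π(0.372⁴ − 0.164⁴)/32 = 1.809×10^-3 m⁴.
τ_max = T·r/J = 19800 × 0.186 / 1.809×10^-3 = 2.035×10^6 Pa.

2040 kPa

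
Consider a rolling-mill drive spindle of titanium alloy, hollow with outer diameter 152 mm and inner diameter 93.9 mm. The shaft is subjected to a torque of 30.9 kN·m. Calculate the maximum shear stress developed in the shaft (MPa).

52.5 MPa

J = π(d_o⁴ − d_i⁴)/32 = π(0.152⁴ − 0.0939⁴)/32 = 4.477×10^-5 m⁴.
τ_max = T·r/J = 30900 × 0.0760 / 4.477×10^-5 = 5.245×10^7 Pa.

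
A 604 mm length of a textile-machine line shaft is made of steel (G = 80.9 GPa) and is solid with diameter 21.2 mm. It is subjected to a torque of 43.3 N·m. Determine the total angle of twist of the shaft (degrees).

0.934°

J = πd⁴/32 = π(0.0212)⁴/32 = 1.983×10^-8 m⁴.
θ = T·L/(G·J) = 43.30 × 0.604 / (80.9×10⁹ × 1.983×10^-8) = 0.01630 rad.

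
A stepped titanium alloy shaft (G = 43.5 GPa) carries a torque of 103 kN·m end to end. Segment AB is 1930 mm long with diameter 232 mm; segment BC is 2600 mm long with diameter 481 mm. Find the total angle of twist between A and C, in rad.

J_AB = π(0.232)⁴/32 = 2.84×10^-4 m⁴; J_BC = π(0.481)⁴/32 = 5.26×10^-3 m⁴.
θ = (T/G)·Σ L_i/J_i = (103000/43.5×10⁹)·(1.93/2.84×10^-4 + 2.60/5.26×10^-3) = 0.01724 rad.

0.0172 rad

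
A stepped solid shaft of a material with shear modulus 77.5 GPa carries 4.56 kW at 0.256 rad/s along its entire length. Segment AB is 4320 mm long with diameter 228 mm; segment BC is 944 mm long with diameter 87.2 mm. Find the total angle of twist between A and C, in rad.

0.0420 rad

ω = 0.256 rad/s, so T = P/ω = 4.56×10³ / 0.2560 = 17810 N·m.
J_AB = π(0.228)⁴/32 = 2.65×10^-4 m⁴; J_BC = π(0.0872)⁴/32 = 5.68×10^-6 m⁴.
θ = (T/G)·Σ L_i/J_i = (17810/77.5×10⁹)·(4.32/2.65×10^-4 + 0.944/5.68×10^-6) = 0.04197 rad.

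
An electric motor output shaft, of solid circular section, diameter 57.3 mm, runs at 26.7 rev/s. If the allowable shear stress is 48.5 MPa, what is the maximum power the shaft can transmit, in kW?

J = πd⁴/32 = π(0.0573)⁴/32 = 1.058×10^-6 m⁴.
T_max = τ_allow·J/r = 4.85×10^7 × 1.058×10^-6 / 0.0286 = 1792 N·m.
ω = 2π·26.7 = 167.8 rad/s, so P_max = T_max·ω = 3.006×10^5 W.

301 kW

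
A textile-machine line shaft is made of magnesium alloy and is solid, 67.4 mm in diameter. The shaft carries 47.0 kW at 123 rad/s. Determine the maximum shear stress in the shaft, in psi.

922 psi

ω = 123 rad/s, so T = P/ω = 47.0×10³ / 123.0 = 382.1 N·m.
J = πd⁴/32 = π(0.0674)⁴/32 = 2.026×10^-6 m⁴.
τ_max = T·r/J = 382.1 × 0.0337 / 2.026×10^-6 = 6.356×10^6 Pa.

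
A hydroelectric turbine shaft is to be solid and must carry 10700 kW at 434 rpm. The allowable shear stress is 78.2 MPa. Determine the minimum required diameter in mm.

248 mm

ω = 2π·434/60 = 45.45 rad/s, so T = P/ω = 10700×10³ / 45.45 = 235400 N·m.
For a solid shaft τ_max = 16T/(πd³), so d = (16T/(π τ_allow))^(1/3) = (16·235400/(π·7.82×10^7))^(1/3) = 0.2484 m.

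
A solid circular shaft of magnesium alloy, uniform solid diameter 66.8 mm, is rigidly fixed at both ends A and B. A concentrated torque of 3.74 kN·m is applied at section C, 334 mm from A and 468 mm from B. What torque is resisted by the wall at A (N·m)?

With uniform GJ and both ends fixed, compatibility θ_AC = θ_CB gives T_A·a = T_B·b, together with T_A + T_B = T₀.
T_A = T₀·b/(a+b) = 3740·468/802.0 = 2182 N·m; T_B = 1558 N·m.

2180 N·m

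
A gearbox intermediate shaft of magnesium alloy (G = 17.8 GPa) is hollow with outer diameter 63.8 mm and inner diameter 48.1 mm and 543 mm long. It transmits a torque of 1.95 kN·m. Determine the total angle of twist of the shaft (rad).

0.0540 rad

J = π(d_o⁴ − d_i⁴)/32 = π(0.0638⁴ − 0.0481⁴)/32 = 1.101×10^-6 m⁴.
θ = T·L/(G·J) = 1950 × 0.543 / (17.8×10⁹ × 1.101×10^-6) = 0.05402 rad.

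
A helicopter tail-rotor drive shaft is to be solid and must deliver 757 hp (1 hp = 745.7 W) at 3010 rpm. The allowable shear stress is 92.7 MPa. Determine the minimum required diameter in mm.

46.2 mm

ω = 2π·3010/60 = 315.2 rad/s, so T = P/ω = 757×745.7 / 315.2 = 1791 N·m.
For a solid shaft τ_max = 16T/(πd³), so d = (16T/(π τ_allow))^(1/3) = (16·1791/(π·9.27×10^7))^(1/3) = 0.04617 m.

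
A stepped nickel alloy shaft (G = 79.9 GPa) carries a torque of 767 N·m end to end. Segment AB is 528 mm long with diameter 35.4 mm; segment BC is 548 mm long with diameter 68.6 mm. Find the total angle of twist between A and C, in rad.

J_AB = π(0.0354)⁴/32 = 1.54×10^-7 m⁴; J_BC = π(0.0686)⁴/32 = 2.17×10^-6 m⁴.
θ = (T/G)·Σ L_i/J_i = (767.0/79.9×10⁹)·(0.528/1.54×10^-7 + 0.548/2.17×10^-6) = 0.03529 rad.

0.0353 rad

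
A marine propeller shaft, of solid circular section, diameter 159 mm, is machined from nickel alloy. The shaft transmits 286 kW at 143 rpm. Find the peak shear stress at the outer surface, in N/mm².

24.2 N/mm²

ω = 2π·143/60 = 14.97 rad/s, so T = P/ω = 286×10³ / 14.97 = 19100 N·m.
J = πd⁴/32 = π(0.159)⁴/32 = 6.275×10^-5 m⁴.
τ_max = T·r/J = 19100 × 0.0795 / 6.275×10^-5 = 2.420×10^7 Pa.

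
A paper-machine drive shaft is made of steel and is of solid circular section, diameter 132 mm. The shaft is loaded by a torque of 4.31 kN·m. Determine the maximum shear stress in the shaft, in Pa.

9.54e6 Pa

J = πd⁴/32 = π(0.132)⁴/32 = 2.981×10^-5 m⁴.
τ_max = T·r/J = 4310 × 0.0660 / 2.981×10^-5 = 9.544×10^6 Pa.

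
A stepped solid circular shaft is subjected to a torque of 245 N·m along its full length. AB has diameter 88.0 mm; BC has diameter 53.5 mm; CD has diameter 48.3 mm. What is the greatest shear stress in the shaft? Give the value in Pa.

Under the same torque, τ_max = 16T/(πd³) is largest where d is smallest — segment CD (d = 48.3 mm).
τ_max = 16·245.0/(π·(0.0483)³) = 1.107×10^7 Pa.

1.11e7 Pa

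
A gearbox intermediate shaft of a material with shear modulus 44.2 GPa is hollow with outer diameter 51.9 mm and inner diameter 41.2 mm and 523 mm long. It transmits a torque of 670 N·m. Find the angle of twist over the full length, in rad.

J = π(d_o⁴ − d_i⁴)/32 = π(0.0519⁴ − 0.0412⁴)/32 = 4.294×10^-7 m⁴.
θ = T·L/(G·J) = 670.0 × 0.523 / (44.2×10⁹ × 4.294×10^-7) = 0.01846 rad.

0.0185 rad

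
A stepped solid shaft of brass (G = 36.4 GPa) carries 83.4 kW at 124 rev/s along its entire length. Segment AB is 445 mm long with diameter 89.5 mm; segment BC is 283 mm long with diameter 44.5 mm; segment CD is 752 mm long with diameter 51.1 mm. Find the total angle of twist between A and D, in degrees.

ω = 2π·124 = 779.1 rad/s, so T = P/ω = 83.4×10³ / 779.1 = 107.0 N·m.
J_AB = π(0.0895)⁴/32 = 6.30×10^-6 m⁴; J_BC = π(0.0445)⁴/32 = 3.85×10^-7 m⁴; J_CD = π(0.0511)⁴/32 = 6.69×10^-7 m⁴.
θ = (T/G)·Σ L_i/J_i = (107.0/36.4×10⁹)·(0.445/6.30×10^-6 + 0.283/3.85×10^-7 + 0.752/6.69×10^-7) = 5.673×10^-3 rad.

0.325°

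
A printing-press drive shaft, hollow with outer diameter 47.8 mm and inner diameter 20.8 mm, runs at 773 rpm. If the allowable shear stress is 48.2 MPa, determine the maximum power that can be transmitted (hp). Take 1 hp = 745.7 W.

108 hp

J = π(d_o⁴ − d_i⁴)/32 = π(0.0478⁴ − 0.0208⁴)/32 = 4.941×10^-7 m⁴.
T_max = τ_allow·J/r = 4.82×10^7 × 4.941×10^-7 / 0.0239 = 996.6 N·m.
ω = 2π·773/60 = 80.95 rad/s, so P_max = T_max·ω = 8.067×10^4 W.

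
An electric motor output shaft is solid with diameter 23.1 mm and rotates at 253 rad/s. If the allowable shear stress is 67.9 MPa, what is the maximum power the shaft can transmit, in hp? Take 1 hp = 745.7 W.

55.8 hp

J = πd⁴/32 = π(0.0231)⁴/32 = 2.795×10^-8 m⁴.
T_max = τ_allow·J/r = 6.79×10^7 × 2.795×10^-8 / 0.0116 = 164.3 N·m.
ω = 253 rad/s, so P_max = T_max·ω = 4.158×10^4 W.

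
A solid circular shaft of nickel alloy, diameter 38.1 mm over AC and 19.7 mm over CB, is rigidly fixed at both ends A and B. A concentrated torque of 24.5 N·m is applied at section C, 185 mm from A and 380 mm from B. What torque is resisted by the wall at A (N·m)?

23.7 N·m

Compatibility: T_A·a/J_AC = T_B·b/J_CB with T_A + T_B = T₀.
J_AC = 2.07×10^-7 m⁴, J_CB = 1.48×10^-8 m⁴, so T_A = T₀·(J_AC/a)/((J_AC/a)+(J_CB/b)) = 23.68 N·m, T_B = 0.8239 N·m.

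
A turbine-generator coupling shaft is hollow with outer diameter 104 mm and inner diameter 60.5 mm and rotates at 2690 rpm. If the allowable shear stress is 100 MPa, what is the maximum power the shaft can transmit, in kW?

J = π(d_o⁴ − d_i⁴)/32 = π(0.104⁴ − 0.0605⁴)/32 = 1.017×10^-5 m⁴.
T_max = τ_allow·J/r = 1.00×10^8 × 1.017×10^-5 / 0.0520 = 19560 N·m.
ω = 2π·2690/60 = 281.7 rad/s, so P_max = T_max·ω = 5.509×10^6 W.

5510 kW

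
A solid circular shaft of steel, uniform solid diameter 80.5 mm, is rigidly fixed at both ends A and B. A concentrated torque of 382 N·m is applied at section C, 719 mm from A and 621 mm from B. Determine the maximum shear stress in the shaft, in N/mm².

With uniform GJ and both ends fixed, compatibility θ_AC = θ_CB gives T_A·a = T_B·b, together with T_A + T_B = T₀.
T_A = T₀·b/(a+b) = 382.0·621/1340 = 177.0 N·m; T_B = 205.0 N·m.
τ in each portion: τ_AC = 1.73×10^6 Pa, τ_CB = 2.00×10^6 Pa; maximum is in CB.
τ_max = T_CB·r/J = 205.0·0.0403/4.12×10^-6 = 2.001×10^6 Pa.

2.00 N/mm²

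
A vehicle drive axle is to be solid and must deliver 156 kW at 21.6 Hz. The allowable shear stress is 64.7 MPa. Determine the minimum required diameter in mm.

ω = 2π·21.6 = 135.7 rad/s, so T = P/ω = 156×10³ / 135.7 = 1149 N·m.
For a solid shaft τ_max = 16T/(πd³), so d = (16T/(π τ_allow))^(1/3) = (16·1149/(π·6.47×10^7))^(1/3) = 0.04489 m.

44.9 mm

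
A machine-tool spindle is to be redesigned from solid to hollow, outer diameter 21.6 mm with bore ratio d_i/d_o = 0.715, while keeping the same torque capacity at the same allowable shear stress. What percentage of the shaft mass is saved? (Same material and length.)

40.2 %

Equal τ_max and T ⇒ the solid shaft needs d_s³ = d_o³(1−k⁴), so d_s = 21.6·(1−0.715⁴)^(1/3) = 19.53 mm.
Area ratio A_h/A_s = d_o²(1−k²)/d_s² = (1−k²)/(1−k⁴)^(2/3) = 0.5982.
Mass saving = 1 − 0.5982 = 40.2 %.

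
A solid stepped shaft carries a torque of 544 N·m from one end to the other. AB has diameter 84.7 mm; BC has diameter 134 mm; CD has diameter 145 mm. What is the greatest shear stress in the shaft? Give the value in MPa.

Under the same torque, τ_max = 16T/(πd³) is largest where d is smallest — segment AB (d = 84.7 mm).
τ_max = 16·544.0/(π·(0.0847)³) = 4.560×10^6 Pa.

4.56 MPa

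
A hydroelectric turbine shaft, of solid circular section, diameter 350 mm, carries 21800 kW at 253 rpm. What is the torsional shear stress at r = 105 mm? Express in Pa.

5.86e7 Pa

ω = 2π·253/60 = 26.49 rad/s, so T = P/ω = 21800×10³ / 26.49 = 822800 N·m.
J = πd⁴/32 = π(0.350)⁴/32 = 1.473×10^-3 m⁴.
Shear stress varies linearly with radius: τ = T·r/J = 822800 × 0.105 / 1.473×10^-3 = 5.864×10^7 Pa.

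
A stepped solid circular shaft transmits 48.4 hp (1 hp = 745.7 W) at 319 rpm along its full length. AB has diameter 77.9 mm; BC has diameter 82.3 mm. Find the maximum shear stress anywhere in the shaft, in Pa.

ω = 2π·319/60 = 33.41 rad/s, so T = P/ω = 48.4×745.7 / 33.41 = 1080 N·m.
Under the same torque, τ_max = 16T/(πd³) is largest where d is smallest — segment AB (d = 77.9 mm).
τ_max = 16·1080/(π·(0.0779)³) = 1.164×10^7 Pa.

1.16e7 Pa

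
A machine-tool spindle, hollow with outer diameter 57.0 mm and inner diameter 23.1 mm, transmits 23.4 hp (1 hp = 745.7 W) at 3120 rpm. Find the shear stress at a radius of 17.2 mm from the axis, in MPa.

ω = 2π·3120/60 = 326.7 rad/s, so T = P/ω = 23.4×745.7 / 326.7 = 53.41 N·m.
J = π(d_o⁴ − d_i⁴)/32 = π(0.0570⁴ − 0.0231⁴)/32 = 1.008×10^-6 m⁴.
Shear stress varies linearly with radius: τ = T·r/J = 53.41 × 0.0172 / 1.008×10^-6 = 9.110×10^5 Pa.

0.911 MPa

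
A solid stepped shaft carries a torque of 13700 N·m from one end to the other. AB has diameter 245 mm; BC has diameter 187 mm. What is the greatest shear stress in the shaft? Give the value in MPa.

Under the same torque, τ_max = 16T/(πd³) is largest where d is smallest — segment BC (d = 187 mm).
τ_max = 16·13700/(π·(0.187)³) = 1.067×10^7 Pa.

10.7 MPa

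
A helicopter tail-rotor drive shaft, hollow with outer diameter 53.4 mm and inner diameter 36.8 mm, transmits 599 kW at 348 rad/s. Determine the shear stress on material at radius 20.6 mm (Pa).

5.74e7 Pa

ω = 348 rad/s, so T = P/ω = 599×10³ / 348.0 = 1721 N·m.
J = π(d_o⁴ − d_i⁴)/32 = π(0.0534⁴ − 0.0368⁴)/32 = 6.182×10^-7 m⁴.
Shear stress varies linearly with radius: τ = T·r/J = 1721 × 0.0206 / 6.182×10^-7 = 5.735×10^7 Pa.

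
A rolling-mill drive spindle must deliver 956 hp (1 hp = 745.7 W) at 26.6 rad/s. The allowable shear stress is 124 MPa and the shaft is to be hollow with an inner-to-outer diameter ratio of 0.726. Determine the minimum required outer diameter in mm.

115 mm

ω = 26.6 rad/s, so T = P/ω = 956×745.7 / 26.60 = 26800 N·m.
For a hollow shaft with d_i/d_o = 0.726: τ_max = 16T/(π d_o³ (1−k⁴)), so d_o = [16T/(π τ_allow (1−k⁴))]^(1/3) = [16·26800/(π·1.24×10^8·0.7222)]^(1/3) = 0.1151 m.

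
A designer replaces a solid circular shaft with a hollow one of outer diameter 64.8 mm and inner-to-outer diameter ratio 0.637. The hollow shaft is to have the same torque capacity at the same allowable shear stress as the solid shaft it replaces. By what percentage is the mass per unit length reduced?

33.0 %

Equal τ_max and T ⇒ the solid shaft needs d_s³ = d_o³(1−k⁴), so d_s = 64.8·(1−0.637⁴)^(1/3) = 61.03 mm.
Area ratio A_h/A_s = d_o²(1−k²)/d_s² = (1−k²)/(1−k⁴)^(2/3) = 0.6700.
Mass saving = 1 − 0.6700 = 33.0 %.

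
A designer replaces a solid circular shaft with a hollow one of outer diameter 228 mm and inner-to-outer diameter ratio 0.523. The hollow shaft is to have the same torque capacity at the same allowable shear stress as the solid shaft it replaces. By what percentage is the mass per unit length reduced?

23.5 %

Equal τ_max and T ⇒ the solid shaft needs d_s³ = d_o³(1−k⁴), so d_s = 228·(1−0.523⁴)^(1/3) = 222.2 mm.
Area ratio A_h/A_s = d_o²(1−k²)/d_s² = (1−k²)/(1−k⁴)^(2/3) = 0.7651.
Mass saving = 1 − 0.7651 = 23.5 %.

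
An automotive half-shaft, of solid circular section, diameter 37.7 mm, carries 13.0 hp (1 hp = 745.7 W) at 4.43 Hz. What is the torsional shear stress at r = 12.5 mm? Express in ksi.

ω = 2π·4.43 = 27.83 rad/s, so T = P/ω = 13.0×745.7 / 27.83 = 348.3 N·m.
J = πd⁴/32 = π(0.0377)⁴/32 = 1.983×10^-7 m⁴.
Shear stress varies linearly with radius: τ = T·r/J = 348.3 × 0.0125 / 1.983×10^-7 = 2.195×10^7 Pa.

3.18 ksi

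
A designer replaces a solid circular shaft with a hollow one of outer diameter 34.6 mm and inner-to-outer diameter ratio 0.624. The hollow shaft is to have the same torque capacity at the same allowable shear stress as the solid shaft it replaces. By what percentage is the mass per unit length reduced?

31.9 %

Equal τ_max and T ⇒ the solid shaft needs d_s³ = d_o³(1−k⁴), so d_s = 34.6·(1−0.624⁴)^(1/3) = 32.75 mm.
Area ratio A_h/A_s = d_o²(1−k²)/d_s² = (1−k²)/(1−k⁴)^(2/3) = 0.6814.
Mass saving = 1 − 0.6814 = 31.9 %.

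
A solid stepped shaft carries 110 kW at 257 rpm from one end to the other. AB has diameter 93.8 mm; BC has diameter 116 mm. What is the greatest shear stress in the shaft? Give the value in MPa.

ω = 2π·257/60 = 26.91 rad/s, so T = P/ω = 110×10³ / 26.91 = 4087 N·m.
Under the same torque, τ_max = 16T/(πd³) is largest where d is smallest — segment AB (d = 93.8 mm).
τ_max = 16·4087/(π·(0.0938)³) = 2.522×10^7 Pa.

25.2 MPa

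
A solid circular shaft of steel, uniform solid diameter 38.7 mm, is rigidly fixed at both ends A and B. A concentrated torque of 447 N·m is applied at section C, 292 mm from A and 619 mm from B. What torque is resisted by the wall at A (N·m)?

304 N·m

With uniform GJ and both ends fixed, compatibility θ_AC = θ_CB gives T_A·a = T_B·b, together with T_A + T_B = T₀.
T_A = T₀·b/(a+b) = 447.0·619/911.0 = 303.7 N·m; T_B = 143.3 N·m.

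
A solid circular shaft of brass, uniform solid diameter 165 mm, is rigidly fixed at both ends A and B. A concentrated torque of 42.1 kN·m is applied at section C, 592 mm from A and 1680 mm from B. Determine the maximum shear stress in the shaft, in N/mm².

35.3 N/mm²

With uniform GJ and both ends fixed, compatibility θ_AC = θ_CB gives T_A·a = T_B·b, together with T_A + T_B = T₀.
T_A = T₀·b/(a+b) = 42100·1680/2272 = 31130 N·m; T_B = 10970 N·m.
τ in each portion: τ_AC = 3.53×10^7 Pa, τ_CB = 1.24×10^7 Pa; maximum is in AC.
τ_max = T_AC·r/J = 31130·0.0825/7.28×10^-5 = 3.529×10^7 Pa.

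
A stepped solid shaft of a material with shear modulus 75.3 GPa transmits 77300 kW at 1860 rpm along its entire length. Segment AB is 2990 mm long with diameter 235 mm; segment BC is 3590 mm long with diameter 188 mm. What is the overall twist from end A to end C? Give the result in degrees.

ω = 2π·1860/60 = 194.8 rad/s, so T = P/ω = 77300×10³ / 194.8 = 396900 N·m.
J_AB = π(0.235)⁴/32 = 2.99×10^-4 m⁴; J_BC = π(0.188)⁴/32 = 1.23×10^-4 m⁴.
θ = (T/G)·Σ L_i/J_i = (396900/75.3×10⁹)·(2.99/2.99×10^-4 + 3.59/1.23×10^-4) = 0.2069 rad.

11.9°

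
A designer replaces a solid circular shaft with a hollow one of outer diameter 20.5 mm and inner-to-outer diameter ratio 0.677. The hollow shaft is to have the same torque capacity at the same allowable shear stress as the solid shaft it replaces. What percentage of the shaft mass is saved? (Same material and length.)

36.6 %

Equal τ_max and T ⇒ the solid shaft needs d_s³ = d_o³(1−k⁴), so d_s = 20.5·(1−0.677⁴)^(1/3) = 18.95 mm.
Area ratio A_h/A_s = d_o²(1−k²)/d_s² = (1−k²)/(1−k⁴)^(2/3) = 0.6339.
Mass saving = 1 − 0.6339 = 36.6 %.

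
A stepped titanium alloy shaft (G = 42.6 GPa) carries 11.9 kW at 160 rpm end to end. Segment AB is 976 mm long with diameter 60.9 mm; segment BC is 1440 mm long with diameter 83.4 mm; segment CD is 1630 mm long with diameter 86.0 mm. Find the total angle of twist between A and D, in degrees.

ω = 2π·160/60 = 16.76 rad/s, so T = P/ω = 11.9×10³ / 16.76 = 710.2 N·m.
J_AB = π(0.0609)⁴/32 = 1.35×10^-6 m⁴; J_BC = π(0.0834)⁴/32 = 4.75×10^-6 m⁴; J_CD = π(0.0860)⁴/32 = 5.37×10^-6 m⁴.
θ = (T/G)·Σ L_i/J_i = (710.2/42.6×10⁹)·(0.976/1.35×10^-6 + 1.44/4.75×10^-6 + 1.63/5.37×10^-6) = 0.02216 rad.

1.27°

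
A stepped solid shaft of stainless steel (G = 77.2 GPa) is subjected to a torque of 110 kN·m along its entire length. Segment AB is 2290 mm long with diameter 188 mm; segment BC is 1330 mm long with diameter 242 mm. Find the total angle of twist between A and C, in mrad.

J_AB = π(0.188)⁴/32 = 1.23×10^-4 m⁴; J_BC = π(0.242)⁴/32 = 3.37×10^-4 m⁴.
θ = (T/G)·Σ L_i/J_i = (110000/77.2×10⁹)·(2.29/1.23×10^-4 + 1.33/3.37×10^-4) = 0.03223 rad.

32.2 mrad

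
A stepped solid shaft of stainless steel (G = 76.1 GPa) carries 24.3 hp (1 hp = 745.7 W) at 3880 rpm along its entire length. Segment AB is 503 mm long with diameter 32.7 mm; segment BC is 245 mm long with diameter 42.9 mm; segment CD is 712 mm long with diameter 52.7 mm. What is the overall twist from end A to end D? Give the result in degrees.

ω = 2π·3880/60 = 406.3 rad/s, so T = P/ω = 24.3×745.7 / 406.3 = 44.60 N·m.
J_AB = π(0.0327)⁴/32 = 1.12×10^-7 m⁴; J_BC = π(0.0429)⁴/32 = 3.33×10^-7 m⁴; J_CD = π(0.0527)⁴/32 = 7.57×10^-7 m⁴.
θ = (T/G)·Σ L_i/J_i = (44.60/76.1×10⁹)·(0.503/1.12×10^-7 + 0.245/3.33×10^-7 + 0.712/7.57×10^-7) = 3.609×10^-3 rad.

0.207°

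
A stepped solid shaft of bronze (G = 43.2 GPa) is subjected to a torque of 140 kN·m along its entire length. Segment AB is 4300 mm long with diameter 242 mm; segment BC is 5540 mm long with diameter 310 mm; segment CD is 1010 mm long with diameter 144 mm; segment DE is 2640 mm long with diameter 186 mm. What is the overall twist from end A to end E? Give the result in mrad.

212 mrad

J_AB = π(0.242)⁴/32 = 3.37×10^-4 m⁴; J_BC = π(0.310)⁴/32 = 9.07×10^-4 m⁴; J_CD = π(0.144)⁴/32 = 4.22×10^-5 m⁴; J_DE = π(0.186)⁴/32 = 1.18×10^-4 m⁴.
θ = (T/G)·Σ L_i/J_i = (140000/43.2×10⁹)·(4.30/3.37×10^-4 + 5.54/9.07×10^-4 + 1.01/4.22×10^-5 + 2.64/1.18×10^-4) = 0.2115 rad.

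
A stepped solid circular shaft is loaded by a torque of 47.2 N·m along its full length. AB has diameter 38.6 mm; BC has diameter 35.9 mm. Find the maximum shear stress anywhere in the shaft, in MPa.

5.20 MPa

Under the same torque, τ_max = 16T/(πd³) is largest where d is smallest — segment BC (d = 35.9 mm).
τ_max = 16·47.20/(π·(0.0359)³) = 5.196×10^6 Pa.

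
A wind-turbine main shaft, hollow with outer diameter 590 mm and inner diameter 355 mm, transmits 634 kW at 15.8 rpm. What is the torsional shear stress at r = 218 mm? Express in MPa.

ω = 2π·15.8/60 = 1.655 rad/s, so T = P/ω = 634×10³ / 1.655 = 383200 N·m.
J = π(d_o⁴ − d_i⁴)/32 = π(0.590⁴ − 0.355⁴)/32 = 0.01034 m⁴.
Shear stress varies linearly with radius: τ = T·r/J = 383200 × 0.218 / 0.01034 = 8.081×10^6 Pa.

8.08 MPa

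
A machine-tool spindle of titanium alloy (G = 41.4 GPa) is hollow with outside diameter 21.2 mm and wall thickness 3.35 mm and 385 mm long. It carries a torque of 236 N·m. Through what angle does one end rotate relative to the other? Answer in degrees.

8.12°

J = π(d_o⁴ − d_i⁴)/32 = π(0.0212⁴ − 0.0145⁴)/32 = 1.549×10^-8 m⁴.
θ = T·L/(G·J) = 236.0 × 0.385 / (41.4×10⁹ × 1.549×10^-8) = 0.1417 rad.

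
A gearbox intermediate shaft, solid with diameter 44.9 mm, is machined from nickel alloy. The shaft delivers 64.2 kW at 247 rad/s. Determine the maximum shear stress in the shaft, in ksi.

2.12 ksi

ω = 247 rad/s, so T = P/ω = 64.2×10³ / 247.0 = 259.9 N·m.
J = πd⁴/32 = π(0.0449)⁴/32 = 3.990×10^-7 m⁴.
τ_max = T·r/J = 259.9 × 0.0224 / 3.990×10^-7 = 1.462×10^7 Pa.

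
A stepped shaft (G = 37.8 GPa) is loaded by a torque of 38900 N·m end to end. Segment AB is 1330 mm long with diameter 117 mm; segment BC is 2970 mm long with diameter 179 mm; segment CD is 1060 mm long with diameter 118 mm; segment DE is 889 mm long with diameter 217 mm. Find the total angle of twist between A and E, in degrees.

9.52°

J_AB = π(0.117)⁴/32 = 1.84×10^-5 m⁴; J_BC = π(0.179)⁴/32 = 1.01×10^-4 m⁴; J_CD = π(0.118)⁴/32 = 1.90×10^-5 m⁴; J_DE = π(0.217)⁴/32 = 2.18×10^-4 m⁴.
θ = (T/G)·Σ L_i/J_i = (38900/37.8×10⁹)·(1.33/1.84×10^-5 + 2.97/1.01×10^-4 + 1.06/1.90×10^-5 + 0.889/2.18×10^-4) = 0.1662 rad.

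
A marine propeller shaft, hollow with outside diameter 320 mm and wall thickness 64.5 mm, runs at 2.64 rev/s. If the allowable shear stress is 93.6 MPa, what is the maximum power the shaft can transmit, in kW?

8720 kW

J = π(d_o⁴ − d_i⁴)/32 = π(0.320⁴ − 0.191⁴)/32 = 8.988×10^-4 m⁴.
T_max = τ_allow·J/r = 9.36×10^7 × 8.988×10^-4 / 0.160 = 525800 N·m.
ω = 2π·2.64 = 16.59 rad/s, so P_max = T_max·ω = 8.722×10^6 W.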